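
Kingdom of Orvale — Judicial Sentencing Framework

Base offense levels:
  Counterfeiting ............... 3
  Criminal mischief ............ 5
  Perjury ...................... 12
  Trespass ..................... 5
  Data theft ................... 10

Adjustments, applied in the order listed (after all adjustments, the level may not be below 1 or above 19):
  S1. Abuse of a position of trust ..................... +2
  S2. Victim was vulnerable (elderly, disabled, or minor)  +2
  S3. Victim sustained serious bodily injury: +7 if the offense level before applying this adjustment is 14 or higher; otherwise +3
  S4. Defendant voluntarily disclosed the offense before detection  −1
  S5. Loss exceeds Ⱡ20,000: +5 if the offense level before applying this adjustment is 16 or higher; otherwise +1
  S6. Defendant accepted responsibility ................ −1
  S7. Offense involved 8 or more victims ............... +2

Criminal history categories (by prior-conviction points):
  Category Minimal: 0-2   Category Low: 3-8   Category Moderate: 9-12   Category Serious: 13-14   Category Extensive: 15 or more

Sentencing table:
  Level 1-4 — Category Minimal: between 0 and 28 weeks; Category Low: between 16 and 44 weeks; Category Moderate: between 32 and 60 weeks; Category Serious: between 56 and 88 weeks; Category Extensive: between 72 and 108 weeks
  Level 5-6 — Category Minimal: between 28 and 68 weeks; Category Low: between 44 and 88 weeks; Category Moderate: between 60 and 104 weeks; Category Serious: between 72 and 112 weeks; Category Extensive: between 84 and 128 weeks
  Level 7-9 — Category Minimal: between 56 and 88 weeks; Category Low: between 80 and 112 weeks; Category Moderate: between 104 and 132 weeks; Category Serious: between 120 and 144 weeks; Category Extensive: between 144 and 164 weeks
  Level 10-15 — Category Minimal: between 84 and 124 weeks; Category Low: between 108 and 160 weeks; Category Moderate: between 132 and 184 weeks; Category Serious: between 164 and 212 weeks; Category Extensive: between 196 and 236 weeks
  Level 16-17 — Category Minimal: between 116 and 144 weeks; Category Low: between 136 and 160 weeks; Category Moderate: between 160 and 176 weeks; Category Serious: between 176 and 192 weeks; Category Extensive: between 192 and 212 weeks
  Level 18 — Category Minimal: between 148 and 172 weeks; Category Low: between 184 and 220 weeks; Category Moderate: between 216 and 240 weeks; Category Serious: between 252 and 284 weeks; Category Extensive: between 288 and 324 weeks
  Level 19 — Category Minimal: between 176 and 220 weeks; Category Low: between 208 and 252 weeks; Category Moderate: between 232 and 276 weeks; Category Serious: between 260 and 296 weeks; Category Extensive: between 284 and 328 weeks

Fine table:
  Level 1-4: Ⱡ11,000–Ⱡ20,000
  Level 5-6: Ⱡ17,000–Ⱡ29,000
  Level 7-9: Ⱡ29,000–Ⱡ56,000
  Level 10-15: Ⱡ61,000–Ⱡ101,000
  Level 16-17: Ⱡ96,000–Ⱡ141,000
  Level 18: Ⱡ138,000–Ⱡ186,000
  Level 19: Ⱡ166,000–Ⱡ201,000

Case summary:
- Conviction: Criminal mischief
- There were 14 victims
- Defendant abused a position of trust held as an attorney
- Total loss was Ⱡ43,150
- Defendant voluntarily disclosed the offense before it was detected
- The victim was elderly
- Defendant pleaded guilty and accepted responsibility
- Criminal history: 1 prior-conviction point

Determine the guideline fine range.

Ⱡ61,000–Ⱡ101,000

Base offense level for criminal mischief: 5.
S1 applies: 5 + 2 = 7.
S2 applies: 7 + 2 = 9.
S4 applies: 9 − 1 = 8.
S5 applies (level before this adjustment is 8 < 16, so +1): 8 + 1 = 9.
S6 applies: 9 − 1 = 8.
S7 applies: 8 + 2 = 10.
Final offense level: 10.
Level 10 falls in the 10-15 band.
Fine table: Level 10-15 → Ⱡ61,000–Ⱡ101,000.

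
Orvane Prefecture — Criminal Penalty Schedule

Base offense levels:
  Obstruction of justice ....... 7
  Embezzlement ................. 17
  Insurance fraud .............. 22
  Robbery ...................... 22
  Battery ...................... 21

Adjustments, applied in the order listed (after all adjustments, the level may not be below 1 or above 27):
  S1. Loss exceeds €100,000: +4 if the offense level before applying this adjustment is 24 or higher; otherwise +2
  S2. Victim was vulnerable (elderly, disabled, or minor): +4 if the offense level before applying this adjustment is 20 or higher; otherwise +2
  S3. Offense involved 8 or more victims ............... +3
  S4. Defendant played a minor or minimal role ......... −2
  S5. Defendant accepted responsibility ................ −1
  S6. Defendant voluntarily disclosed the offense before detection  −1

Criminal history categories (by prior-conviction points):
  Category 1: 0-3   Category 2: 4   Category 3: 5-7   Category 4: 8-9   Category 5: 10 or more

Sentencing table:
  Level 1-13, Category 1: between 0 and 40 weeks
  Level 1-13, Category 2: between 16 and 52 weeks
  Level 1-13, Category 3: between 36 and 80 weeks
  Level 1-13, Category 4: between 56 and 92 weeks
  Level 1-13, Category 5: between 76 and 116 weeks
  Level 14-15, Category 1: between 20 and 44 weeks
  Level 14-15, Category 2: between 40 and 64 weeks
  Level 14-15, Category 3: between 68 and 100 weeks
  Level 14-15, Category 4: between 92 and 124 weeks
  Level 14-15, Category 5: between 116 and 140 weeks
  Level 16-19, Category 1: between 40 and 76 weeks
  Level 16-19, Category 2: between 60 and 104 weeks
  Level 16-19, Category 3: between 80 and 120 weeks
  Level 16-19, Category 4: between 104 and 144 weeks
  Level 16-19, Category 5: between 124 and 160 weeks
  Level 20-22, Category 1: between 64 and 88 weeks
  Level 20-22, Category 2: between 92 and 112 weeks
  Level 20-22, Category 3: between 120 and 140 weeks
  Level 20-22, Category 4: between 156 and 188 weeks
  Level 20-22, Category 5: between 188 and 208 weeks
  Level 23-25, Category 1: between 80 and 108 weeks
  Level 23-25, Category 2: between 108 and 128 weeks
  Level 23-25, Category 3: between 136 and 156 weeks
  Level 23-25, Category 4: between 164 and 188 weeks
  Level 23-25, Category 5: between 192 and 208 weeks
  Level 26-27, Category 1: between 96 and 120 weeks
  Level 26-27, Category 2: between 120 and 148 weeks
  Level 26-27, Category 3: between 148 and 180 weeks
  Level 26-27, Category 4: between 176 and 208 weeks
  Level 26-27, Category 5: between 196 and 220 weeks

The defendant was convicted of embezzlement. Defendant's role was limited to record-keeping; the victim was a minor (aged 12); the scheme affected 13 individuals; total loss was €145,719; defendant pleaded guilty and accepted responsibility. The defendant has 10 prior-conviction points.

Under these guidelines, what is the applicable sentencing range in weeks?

Base offense level for embezzlement: 17.
S1 applies (level before this adjustment is 17 < 24, so +2): 17 + 2 = 19.
S2 applies (level before this adjustment is 19 < 20, so +2): 19 + 2 = 21.
S3 applies: 21 + 3 = 24.
S4 applies: 24 − 2 = 22.
S5 applies: 22 − 1 = 21.
Final offense level: 21.
Criminal history: 10 prior points → Category 5 (10+).
Level 21 falls in the 20-22 band.
Grid: Level 20-22 × Category 5 = 188-208 weeks.

188-208 weeks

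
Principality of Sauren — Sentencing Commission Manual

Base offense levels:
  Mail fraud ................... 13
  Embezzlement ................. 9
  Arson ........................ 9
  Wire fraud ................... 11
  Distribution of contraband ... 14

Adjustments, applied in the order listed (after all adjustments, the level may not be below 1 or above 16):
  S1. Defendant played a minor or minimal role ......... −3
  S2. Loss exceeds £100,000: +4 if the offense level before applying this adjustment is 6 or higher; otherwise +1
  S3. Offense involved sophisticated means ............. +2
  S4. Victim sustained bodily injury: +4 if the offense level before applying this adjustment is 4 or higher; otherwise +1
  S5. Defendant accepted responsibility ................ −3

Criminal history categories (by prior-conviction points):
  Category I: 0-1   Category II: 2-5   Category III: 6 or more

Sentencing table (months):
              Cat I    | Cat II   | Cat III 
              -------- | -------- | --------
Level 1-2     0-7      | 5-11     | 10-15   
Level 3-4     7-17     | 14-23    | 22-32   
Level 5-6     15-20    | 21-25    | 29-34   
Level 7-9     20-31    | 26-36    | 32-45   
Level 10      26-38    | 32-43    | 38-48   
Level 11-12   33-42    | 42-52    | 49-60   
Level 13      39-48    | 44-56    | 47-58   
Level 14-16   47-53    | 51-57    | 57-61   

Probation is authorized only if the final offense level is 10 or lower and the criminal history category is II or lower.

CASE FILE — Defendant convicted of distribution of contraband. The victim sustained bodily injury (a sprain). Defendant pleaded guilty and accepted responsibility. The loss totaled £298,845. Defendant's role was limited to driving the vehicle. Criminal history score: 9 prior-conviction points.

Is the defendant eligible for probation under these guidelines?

Base offense level for distribution of contraband: 14.
S1 applies: 14 − 3 = 11.
S2 applies (level before this adjustment is 11 ≥ 6, so +4): 11 + 4 = 15.
S4 applies (level before this adjustment is 15 ≥ 4, so +4): 15 + 4 = 19.
S5 applies: 19 − 3 = 16.
Final offense level: 16.
Criminal history: 9 prior points → Category III (6+).
Level 16 falls in the 14-16 band.
Grid: Level 14-16 × Category III = 57-61 months.
Probation check: level 16 > 10 and category III > II → not eligible.

No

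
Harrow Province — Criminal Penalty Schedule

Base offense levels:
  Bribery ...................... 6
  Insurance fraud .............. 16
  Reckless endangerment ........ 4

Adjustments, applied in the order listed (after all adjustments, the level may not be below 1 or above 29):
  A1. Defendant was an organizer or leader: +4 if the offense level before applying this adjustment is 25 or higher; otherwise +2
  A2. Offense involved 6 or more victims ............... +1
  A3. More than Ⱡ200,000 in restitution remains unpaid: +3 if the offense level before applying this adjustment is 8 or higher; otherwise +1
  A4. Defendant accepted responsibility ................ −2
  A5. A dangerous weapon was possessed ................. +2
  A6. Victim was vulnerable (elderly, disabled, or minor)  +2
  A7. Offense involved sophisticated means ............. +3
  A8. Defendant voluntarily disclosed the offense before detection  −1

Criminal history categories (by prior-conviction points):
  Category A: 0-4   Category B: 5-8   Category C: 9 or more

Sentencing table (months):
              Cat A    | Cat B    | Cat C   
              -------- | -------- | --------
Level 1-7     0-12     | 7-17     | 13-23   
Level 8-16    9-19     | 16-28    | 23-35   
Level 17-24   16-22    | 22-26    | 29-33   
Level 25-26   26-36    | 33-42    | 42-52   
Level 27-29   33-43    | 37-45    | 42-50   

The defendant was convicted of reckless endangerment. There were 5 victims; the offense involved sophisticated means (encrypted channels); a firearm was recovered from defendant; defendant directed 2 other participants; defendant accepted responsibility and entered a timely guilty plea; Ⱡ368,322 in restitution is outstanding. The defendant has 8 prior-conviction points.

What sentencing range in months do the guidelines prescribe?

Base offense level for reckless endangerment: 4.
A1 applies (level before this adjustment is 4 < 25, so +2): 4 + 2 = 6.
A2 does not apply.
A3 applies (level before this adjustment is 6 < 8, so +1): 6 + 1 = 7.
A4 applies: 7 − 2 = 5.
A5 applies: 5 + 2 = 7.
A7 applies: 7 + 3 = 10.
A8 does not apply.
Final offense level: 10.
Criminal history: 8 prior points → Category B (5-8).
Level 10 falls in the 8-16 band.
Grid: Level 8-16 × Category B = 16-28 months.

16-28 months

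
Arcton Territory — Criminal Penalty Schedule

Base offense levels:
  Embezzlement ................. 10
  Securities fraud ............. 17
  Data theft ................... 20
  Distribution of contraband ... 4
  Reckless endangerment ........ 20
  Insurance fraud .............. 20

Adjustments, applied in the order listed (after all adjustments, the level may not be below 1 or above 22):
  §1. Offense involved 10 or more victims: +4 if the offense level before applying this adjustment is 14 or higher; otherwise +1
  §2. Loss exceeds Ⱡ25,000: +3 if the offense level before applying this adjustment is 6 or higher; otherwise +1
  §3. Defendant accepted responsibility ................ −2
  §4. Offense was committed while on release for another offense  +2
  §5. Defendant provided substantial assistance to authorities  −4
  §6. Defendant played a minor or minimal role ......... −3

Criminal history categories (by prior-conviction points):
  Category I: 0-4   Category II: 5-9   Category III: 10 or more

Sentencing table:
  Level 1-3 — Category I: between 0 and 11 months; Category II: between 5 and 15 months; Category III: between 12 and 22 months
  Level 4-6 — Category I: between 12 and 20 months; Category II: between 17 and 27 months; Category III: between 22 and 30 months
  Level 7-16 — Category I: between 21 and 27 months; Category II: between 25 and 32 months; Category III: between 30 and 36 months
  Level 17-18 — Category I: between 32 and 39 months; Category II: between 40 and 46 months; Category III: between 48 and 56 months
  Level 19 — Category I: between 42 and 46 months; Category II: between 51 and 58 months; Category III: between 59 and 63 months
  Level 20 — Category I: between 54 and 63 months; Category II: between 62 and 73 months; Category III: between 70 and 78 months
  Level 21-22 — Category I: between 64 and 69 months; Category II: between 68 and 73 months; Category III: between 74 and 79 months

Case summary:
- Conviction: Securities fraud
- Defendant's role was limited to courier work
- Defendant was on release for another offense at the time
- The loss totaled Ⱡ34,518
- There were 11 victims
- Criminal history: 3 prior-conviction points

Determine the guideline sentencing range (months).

64-69 months

Base offense level for securities fraud: 17.
§1 applies (level before this adjustment is 17 ≥ 14, so +4): 17 + 4 = 21.
§2 applies (level before this adjustment is 21 ≥ 6, so +3): 21 + 3 = 24.
§4 applies: 24 + 2 = 26.
§5 does not apply.
§6 applies: 26 − 3 = 23.
Level 23 exceeds the maximum of 22; capped at 22.
Final offense level: 22.
Criminal history: 3 prior points → Category I (0-4).
Level 22 falls in the 21-22 band.
Grid: Level 21-22 × Category I = 64-69 months.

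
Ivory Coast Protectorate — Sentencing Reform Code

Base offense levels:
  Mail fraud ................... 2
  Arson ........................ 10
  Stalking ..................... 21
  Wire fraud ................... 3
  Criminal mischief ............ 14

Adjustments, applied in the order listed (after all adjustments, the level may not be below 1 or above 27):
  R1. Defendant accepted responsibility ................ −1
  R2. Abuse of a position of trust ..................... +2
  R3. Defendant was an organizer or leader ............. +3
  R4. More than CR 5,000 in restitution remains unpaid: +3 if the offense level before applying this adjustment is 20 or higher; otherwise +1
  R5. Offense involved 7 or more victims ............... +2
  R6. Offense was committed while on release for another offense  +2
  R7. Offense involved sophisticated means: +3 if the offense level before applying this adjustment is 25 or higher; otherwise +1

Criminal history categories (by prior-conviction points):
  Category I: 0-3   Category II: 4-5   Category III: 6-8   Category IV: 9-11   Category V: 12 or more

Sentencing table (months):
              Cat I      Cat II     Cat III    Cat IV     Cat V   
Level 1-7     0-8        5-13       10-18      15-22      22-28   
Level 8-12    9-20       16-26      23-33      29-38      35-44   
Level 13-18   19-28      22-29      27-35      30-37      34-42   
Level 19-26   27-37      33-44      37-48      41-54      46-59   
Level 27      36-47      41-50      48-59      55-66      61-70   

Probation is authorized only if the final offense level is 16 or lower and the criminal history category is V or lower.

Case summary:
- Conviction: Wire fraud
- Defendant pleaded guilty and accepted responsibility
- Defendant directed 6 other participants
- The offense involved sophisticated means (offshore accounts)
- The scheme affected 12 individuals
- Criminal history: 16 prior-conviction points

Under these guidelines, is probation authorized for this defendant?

Yes

Base offense level for wire fraud: 3.
R1 applies: 3 − 1 = 2.
R3 applies: 2 + 3 = 5.
R4 does not apply.
R5 applies: 5 + 2 = 7.
R7 applies (level before this adjustment is 7 < 25, so +1): 7 + 1 = 8.
Final offense level: 8.
Criminal history: 16 prior points → Category V (12+).
Level 8 falls in the 8-12 band.
Grid: Level 8-12 × Category V = 35-44 months.
Probation check: level 8 ≤ 16 and category V ≤ V → eligible.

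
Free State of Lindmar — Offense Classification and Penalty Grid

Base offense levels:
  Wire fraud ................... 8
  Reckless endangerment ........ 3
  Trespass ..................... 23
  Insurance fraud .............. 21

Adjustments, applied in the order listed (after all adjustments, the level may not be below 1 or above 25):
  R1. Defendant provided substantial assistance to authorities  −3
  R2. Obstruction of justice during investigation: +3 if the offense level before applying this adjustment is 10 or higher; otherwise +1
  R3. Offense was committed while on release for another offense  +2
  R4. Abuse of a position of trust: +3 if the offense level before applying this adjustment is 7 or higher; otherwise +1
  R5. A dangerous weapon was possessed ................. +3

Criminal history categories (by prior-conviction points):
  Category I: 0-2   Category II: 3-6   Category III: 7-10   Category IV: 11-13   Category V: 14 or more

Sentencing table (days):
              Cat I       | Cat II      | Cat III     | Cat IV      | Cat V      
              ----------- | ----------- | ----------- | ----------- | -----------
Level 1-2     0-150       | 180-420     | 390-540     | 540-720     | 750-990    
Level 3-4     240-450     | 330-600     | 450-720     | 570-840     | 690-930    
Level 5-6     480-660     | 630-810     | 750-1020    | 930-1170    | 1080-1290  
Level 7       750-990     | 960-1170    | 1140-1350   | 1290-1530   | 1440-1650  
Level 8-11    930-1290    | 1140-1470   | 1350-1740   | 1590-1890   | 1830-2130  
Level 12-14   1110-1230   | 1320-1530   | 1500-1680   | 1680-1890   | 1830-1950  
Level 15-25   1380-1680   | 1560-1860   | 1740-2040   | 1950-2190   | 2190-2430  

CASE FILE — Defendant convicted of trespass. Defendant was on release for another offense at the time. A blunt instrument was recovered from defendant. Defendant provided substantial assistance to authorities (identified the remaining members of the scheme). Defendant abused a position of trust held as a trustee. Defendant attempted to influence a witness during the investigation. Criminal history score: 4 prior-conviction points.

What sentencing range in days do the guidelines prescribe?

Base offense level for trespass: 23.
R1 applies: 23 − 3 = 20.
R2 applies (level before this adjustment is 20 ≥ 10, so +3): 20 + 3 = 23.
R3 applies: 23 + 2 = 25.
R4 applies (level before this adjustment is 25 ≥ 7, so +3): 25 + 3 = 28.
R5 applies: 28 + 3 = 31.
Level 31 exceeds the maximum of 25; capped at 25.
Final offense level: 25.
Criminal history: 4 prior points → Category II (3-6).
Level 25 falls in the 15-25 band.
Grid: Level 15-25 × Category II = 1560-1860 days.

1560-1860 days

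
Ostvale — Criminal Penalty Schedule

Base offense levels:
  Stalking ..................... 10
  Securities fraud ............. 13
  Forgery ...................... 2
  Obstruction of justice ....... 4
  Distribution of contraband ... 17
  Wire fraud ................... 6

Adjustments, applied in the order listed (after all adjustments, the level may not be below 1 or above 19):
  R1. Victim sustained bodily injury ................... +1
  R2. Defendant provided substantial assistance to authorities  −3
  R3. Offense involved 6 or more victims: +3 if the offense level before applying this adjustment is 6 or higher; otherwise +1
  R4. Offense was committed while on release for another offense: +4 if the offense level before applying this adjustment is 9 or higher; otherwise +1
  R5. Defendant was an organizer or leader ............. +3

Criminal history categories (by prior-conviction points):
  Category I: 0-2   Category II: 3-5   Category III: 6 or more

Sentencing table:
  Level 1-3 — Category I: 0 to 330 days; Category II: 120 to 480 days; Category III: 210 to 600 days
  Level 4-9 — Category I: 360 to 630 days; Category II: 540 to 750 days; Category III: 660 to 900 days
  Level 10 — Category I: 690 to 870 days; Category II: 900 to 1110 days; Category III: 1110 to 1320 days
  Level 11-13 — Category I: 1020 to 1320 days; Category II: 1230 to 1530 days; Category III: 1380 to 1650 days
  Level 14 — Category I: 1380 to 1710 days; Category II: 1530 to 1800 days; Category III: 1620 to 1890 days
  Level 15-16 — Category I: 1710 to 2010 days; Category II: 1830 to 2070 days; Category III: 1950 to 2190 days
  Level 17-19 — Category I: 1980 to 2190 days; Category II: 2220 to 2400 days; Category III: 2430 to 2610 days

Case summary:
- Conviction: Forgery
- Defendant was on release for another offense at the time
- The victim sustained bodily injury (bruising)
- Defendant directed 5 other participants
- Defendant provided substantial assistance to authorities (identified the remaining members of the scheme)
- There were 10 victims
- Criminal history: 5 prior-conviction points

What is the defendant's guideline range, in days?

540-750 days

Base offense level for forgery: 2.
R1 applies: 2 + 1 = 3.
R2 applies: 3 − 3 = 0.
R3 applies (level before this adjustment is 0 < 6, so +1): 0 + 1 = 1.
R4 applies (level before this adjustment is 1 < 9, so +1): 1 + 1 = 2.
R5 applies: 2 + 3 = 5.
Final offense level: 5.
Criminal history: 5 prior points → Category II (3-5).
Level 5 falls in the 4-9 band.
Grid: Level 4-9 × Category II = 540-750 days.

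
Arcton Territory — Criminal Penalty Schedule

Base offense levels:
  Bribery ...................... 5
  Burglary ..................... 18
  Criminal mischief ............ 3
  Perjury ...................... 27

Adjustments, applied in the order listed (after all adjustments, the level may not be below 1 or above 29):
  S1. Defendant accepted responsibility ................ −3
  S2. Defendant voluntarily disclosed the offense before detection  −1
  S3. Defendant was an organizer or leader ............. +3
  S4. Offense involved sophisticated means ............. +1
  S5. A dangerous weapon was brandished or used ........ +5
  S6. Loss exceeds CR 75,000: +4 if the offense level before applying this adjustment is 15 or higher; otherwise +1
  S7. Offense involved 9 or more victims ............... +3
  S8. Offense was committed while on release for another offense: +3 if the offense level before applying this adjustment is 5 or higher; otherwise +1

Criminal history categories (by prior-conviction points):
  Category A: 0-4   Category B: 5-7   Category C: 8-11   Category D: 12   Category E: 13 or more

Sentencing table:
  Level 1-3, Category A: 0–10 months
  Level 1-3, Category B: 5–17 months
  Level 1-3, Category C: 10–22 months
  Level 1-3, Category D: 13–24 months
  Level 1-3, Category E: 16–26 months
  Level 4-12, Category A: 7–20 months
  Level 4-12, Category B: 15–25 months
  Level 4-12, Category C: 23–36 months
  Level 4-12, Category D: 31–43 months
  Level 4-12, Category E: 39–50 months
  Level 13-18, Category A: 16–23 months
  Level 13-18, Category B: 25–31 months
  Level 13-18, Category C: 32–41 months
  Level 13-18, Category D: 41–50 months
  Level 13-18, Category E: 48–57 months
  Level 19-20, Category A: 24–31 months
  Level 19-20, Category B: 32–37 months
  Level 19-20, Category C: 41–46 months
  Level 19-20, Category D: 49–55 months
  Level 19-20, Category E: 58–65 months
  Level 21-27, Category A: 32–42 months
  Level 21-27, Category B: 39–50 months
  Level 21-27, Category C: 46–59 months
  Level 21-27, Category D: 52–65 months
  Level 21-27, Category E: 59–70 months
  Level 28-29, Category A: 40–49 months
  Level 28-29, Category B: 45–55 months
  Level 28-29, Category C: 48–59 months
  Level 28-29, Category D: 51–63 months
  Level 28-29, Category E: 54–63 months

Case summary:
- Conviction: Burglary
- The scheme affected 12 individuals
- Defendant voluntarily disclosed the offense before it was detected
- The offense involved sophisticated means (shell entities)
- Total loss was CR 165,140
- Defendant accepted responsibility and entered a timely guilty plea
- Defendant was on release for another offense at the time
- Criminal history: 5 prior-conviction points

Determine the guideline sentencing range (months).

39-50 months

Base offense level for burglary: 18.
S1 applies: 18 − 3 = 15.
S2 applies: 15 − 1 = 14.
S3 does not apply.
S4 applies: 14 + 1 = 15.
S5 does not apply.
S6 applies (level before this adjustment is 15 ≥ 15, so +4): 15 + 4 = 19.
S7 applies: 19 + 3 = 22.
S8 applies (level before this adjustment is 22 ≥ 5, so +3): 22 + 3 = 25.
Final offense level: 25.
Criminal history: 5 prior points → Category B (5-7).
Level 25 falls in the 21-27 band.
Grid: Level 21-27 × Category B = 39-50 months.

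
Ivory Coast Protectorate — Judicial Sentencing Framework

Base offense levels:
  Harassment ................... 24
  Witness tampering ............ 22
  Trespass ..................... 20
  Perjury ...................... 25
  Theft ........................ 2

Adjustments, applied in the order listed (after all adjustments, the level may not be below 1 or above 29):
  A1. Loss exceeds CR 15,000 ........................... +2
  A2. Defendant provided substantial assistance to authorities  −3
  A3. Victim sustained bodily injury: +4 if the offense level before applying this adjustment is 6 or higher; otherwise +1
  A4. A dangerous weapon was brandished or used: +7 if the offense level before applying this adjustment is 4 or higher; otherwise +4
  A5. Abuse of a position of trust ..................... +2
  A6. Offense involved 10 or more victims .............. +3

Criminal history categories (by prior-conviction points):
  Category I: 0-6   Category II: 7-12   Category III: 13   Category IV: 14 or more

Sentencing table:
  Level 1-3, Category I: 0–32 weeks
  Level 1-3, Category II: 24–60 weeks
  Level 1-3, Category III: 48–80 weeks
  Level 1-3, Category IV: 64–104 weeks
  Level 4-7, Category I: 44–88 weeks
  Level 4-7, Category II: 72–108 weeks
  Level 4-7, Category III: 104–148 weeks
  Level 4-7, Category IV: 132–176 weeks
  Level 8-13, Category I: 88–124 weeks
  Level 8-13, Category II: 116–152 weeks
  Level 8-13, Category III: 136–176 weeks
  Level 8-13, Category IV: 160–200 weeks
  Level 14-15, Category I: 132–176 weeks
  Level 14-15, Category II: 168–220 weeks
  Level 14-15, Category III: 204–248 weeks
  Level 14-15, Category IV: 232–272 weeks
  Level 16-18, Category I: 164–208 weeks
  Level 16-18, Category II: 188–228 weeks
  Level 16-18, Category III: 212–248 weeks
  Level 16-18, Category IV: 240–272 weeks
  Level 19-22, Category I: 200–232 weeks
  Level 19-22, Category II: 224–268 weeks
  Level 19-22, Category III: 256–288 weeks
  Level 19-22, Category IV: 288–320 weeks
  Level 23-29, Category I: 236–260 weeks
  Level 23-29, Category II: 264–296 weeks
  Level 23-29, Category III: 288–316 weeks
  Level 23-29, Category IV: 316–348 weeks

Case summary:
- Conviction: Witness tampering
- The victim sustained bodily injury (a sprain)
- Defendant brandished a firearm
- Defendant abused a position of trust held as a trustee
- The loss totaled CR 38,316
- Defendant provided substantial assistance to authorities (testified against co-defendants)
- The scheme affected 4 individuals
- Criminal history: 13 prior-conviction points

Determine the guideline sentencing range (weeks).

288-316 weeks

Base offense level for witness tampering: 22.
A1 applies: 22 + 2 = 24.
A2 applies: 24 − 3 = 21.
A3 applies (level before this adjustment is 21 ≥ 6, so +4): 21 + 4 = 25.
A4 applies (level before this adjustment is 25 ≥ 4, so +7): 25 + 7 = 32.
A5 applies: 32 + 2 = 34.
Level 34 exceeds the maximum of 29; capped at 29.
Final offense level: 29.
Criminal history: 13 prior points → Category III (13).
Level 29 falls in the 23-29 band.
Grid: Level 23-29 × Category III = 288-316 weeks.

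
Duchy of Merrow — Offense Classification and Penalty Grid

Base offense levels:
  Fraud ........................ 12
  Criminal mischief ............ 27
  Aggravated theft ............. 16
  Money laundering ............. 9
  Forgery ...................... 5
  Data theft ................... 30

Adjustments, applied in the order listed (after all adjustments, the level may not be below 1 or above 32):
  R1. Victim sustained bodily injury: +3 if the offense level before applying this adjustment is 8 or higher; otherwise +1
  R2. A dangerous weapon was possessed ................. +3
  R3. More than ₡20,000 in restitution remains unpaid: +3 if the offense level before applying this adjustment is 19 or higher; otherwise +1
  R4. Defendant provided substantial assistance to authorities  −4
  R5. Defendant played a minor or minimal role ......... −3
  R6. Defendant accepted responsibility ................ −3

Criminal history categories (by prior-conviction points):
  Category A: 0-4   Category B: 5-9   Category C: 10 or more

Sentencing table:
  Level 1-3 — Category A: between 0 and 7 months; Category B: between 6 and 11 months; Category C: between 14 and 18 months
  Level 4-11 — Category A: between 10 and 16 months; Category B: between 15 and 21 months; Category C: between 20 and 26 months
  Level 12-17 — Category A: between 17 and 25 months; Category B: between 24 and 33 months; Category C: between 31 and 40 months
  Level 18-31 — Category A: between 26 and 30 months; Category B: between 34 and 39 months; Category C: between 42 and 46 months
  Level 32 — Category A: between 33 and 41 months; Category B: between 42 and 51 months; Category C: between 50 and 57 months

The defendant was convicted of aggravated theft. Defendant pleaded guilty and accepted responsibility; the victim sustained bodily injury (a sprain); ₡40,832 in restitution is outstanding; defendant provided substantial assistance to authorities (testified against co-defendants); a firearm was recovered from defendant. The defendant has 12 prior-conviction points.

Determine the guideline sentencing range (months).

42-46 months

Base offense level for aggravated theft: 16.
R1 applies (level before this adjustment is 16 ≥ 8, so +3): 16 + 3 = 19.
R2 applies: 19 + 3 = 22.
R3 applies (level before this adjustment is 22 ≥ 19, so +3): 22 + 3 = 25.
R4 applies: 25 − 4 = 21.
R5 does not apply.
R6 applies: 21 − 3 = 18.
Final offense level: 18.
Criminal history: 12 prior points → Category C (10+).
Level 18 falls in the 18-31 band.
Grid: Level 18-31 × Category C = 42-46 months.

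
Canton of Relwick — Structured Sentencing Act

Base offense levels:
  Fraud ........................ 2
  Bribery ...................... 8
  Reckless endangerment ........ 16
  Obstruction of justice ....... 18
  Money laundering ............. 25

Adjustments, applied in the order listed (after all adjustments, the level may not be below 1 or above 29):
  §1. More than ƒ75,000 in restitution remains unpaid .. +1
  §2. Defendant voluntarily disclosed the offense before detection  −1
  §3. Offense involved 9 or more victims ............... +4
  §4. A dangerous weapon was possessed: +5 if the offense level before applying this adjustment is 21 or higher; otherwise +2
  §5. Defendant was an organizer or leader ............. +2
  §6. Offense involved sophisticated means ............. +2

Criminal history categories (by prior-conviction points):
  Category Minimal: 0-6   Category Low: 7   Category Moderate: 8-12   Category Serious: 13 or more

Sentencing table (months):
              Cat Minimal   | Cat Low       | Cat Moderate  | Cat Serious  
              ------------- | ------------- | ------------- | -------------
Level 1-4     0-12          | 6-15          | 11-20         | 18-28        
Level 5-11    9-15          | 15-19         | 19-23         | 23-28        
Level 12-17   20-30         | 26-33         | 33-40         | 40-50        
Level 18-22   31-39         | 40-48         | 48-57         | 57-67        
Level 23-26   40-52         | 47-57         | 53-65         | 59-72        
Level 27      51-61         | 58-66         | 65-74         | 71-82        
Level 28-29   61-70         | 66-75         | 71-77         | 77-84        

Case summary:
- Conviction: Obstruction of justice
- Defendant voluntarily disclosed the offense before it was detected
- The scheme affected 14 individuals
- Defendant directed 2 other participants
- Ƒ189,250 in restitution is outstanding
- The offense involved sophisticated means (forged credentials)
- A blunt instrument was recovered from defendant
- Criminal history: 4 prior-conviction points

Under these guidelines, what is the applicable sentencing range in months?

61-70 months

Base offense level for obstruction of justice: 18.
§1 applies: 18 + 1 = 19.
§2 applies: 19 − 1 = 18.
§3 applies: 18 + 4 = 22.
§4 applies (level before this adjustment is 22 ≥ 21, so +5): 22 + 5 = 27.
§5 applies: 27 + 2 = 29.
§6 applies: 29 + 2 = 31.
Level 31 exceeds the maximum of 29; capped at 29.
Final offense level: 29.
Criminal history: 4 prior points → Category Minimal (0-6).
Level 29 falls in the 28-29 band.
Grid: Level 28-29 × Category Minimal = 61-70 months.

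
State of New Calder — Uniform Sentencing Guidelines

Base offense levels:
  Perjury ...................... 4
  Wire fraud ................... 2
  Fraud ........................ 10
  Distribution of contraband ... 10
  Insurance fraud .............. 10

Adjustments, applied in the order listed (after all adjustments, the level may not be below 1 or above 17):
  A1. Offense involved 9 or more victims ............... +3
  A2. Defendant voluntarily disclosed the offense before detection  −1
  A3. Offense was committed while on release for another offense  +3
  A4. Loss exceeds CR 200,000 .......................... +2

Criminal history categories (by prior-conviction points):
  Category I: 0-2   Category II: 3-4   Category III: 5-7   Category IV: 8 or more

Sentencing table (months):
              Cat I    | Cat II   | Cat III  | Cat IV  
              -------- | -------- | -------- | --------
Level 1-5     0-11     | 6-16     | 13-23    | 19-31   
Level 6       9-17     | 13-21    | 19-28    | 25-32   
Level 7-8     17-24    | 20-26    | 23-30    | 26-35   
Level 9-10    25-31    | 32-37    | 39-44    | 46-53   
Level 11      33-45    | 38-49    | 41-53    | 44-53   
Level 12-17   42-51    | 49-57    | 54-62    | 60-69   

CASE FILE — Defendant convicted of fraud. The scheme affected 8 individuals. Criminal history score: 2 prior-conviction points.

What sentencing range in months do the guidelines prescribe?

Base offense level for fraud: 10.
Final offense level: 10.
Criminal history: 2 prior points → Category I (0-2).
Level 10 falls in the 9-10 band.
Grid: Level 9-10 × Category I = 25-31 months.

25-31 months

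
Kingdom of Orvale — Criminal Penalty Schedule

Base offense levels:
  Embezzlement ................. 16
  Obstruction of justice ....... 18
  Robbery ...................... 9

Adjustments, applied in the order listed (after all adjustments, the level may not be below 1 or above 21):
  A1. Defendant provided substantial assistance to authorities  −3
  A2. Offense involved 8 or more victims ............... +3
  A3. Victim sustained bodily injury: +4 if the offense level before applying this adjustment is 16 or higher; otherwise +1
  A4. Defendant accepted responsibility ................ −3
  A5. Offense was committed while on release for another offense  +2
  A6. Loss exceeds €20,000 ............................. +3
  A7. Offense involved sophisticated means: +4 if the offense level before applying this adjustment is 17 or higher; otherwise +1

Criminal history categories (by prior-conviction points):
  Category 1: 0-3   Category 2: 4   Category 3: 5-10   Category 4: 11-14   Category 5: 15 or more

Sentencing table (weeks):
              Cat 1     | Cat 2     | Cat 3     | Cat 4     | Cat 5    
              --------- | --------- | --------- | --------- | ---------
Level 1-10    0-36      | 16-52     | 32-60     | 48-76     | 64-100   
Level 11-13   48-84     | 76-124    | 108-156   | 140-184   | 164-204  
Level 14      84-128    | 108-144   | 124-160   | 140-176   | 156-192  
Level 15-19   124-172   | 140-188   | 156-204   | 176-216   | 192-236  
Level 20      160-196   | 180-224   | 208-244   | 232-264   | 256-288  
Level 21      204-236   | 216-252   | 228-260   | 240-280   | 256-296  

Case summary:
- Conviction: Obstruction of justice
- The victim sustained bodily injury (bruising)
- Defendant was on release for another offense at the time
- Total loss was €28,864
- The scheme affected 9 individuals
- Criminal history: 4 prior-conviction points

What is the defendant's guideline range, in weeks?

Base offense level for obstruction of justice: 18.
A1 does not apply.
A2 applies: 18 + 3 = 21.
A3 applies (level before this adjustment is 21 ≥ 16, so +4): 21 + 4 = 25.
A4 does not apply.
A5 applies: 25 + 2 = 27.
A6 applies: 27 + 3 = 30.
Level 30 exceeds the maximum of 21; capped at 21.
Final offense level: 21.
Criminal history: 4 prior points → Category 2 (4).
Level 21 falls in the 21 band.
Grid: Level 21 × Category 2 = 216-252 weeks.

216-252 weeks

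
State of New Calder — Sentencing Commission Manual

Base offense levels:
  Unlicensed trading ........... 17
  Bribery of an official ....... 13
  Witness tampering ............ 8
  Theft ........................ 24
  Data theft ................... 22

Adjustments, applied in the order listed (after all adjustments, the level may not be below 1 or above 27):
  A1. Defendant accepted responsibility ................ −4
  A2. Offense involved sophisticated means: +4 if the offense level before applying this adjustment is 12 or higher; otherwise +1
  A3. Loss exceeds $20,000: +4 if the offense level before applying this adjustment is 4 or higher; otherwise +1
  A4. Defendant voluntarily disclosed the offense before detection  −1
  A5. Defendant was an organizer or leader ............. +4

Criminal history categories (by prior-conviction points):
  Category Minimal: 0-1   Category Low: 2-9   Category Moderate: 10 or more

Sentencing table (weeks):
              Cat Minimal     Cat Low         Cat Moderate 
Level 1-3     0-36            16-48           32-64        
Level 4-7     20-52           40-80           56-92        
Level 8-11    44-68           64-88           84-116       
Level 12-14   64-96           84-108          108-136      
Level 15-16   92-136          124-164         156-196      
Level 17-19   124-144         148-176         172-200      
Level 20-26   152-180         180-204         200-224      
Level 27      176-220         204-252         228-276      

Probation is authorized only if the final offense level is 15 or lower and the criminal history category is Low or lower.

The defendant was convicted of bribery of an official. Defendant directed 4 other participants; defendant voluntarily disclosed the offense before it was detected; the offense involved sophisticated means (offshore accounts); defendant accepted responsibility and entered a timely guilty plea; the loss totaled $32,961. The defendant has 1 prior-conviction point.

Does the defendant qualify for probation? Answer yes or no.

Base offense level for bribery of an official: 13.
A1 applies: 13 − 4 = 9.
A2 applies (level before this adjustment is 9 < 12, so +1): 9 + 1 = 10.
A3 applies (level before this adjustment is 10 ≥ 4, so +4): 10 + 4 = 14.
A4 applies: 14 − 1 = 13.
A5 applies: 13 + 4 = 17.
Final offense level: 17.
Criminal history: 1 prior point → Category Minimal (0-1).
Level 17 falls in the 17-19 band.
Grid: Level 17-19 × Category Minimal = 124-144 weeks.
Probation check: level 17 > 15 and category Minimal ≤ Low → not eligible.

No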